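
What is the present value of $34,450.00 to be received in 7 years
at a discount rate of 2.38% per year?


Formula: PV = FV / (1 + r)^n
Substituting: PV = $34,450.00 / (1 + 0.0238)^7
Discount factor: (1.0238)^7 = 1.178978
PV = $34,450.00 / 1.178978 = $29,220.21

$29,220.21


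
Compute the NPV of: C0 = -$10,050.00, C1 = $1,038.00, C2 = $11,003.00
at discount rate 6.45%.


Formula: NPV = C0 + C1/(1+r) + C2/(1+r)^2
Discount C1: $1,038.00 / (1 + 0.0645) = $975.11
Discount C2: $11,003.00 / (1 + 0.0645)^2 = $9,710.01
NPV = -$10,050.00 + $975.11 + $9,710.01 = $635.12

$635.12


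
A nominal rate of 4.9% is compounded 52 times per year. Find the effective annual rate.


Formula: EAR = (1 + r/m)^m - 1
Period rate: r/m = 0.049 / 52 = 0.000942
Compounding: (1 + 0.000942)^52 = 1.050196
EAR = 1.050196 - 1 = 0.050196

0.050196


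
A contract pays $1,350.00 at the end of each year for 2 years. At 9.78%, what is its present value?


Formula: PV = PMT * (1 - (1+r)^(-n)) / r
Discount factor: (1 + 0.0978)^(-2) = 0.829762
Bracket: 1 - 0.829762 = 0.170238
PV = $1,350.00 * 0.170238 / 0.0978 = $2,349.91

$2,349.91


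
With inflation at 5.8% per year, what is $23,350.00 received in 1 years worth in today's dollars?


Formula: Real value = nominal / (1 + inflation)^years
Price level: (1 + 0.058)^1 = 1.058
Real value = $23,350.00 / 1.058 = $22,069.94

$22,069.94


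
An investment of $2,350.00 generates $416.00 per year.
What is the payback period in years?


Formula: Payback = investment / annual cash flow
Substituting: Payback = $2,350.00 / $416.00
Payback = 5.649 years

5.649 years


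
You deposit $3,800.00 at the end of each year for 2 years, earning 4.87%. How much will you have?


Formula: FV = PMT * ((1+r)^n - 1) / r
Growth factor: (1 + 0.0487)^2 = 1.099772
Numerator: 1.099772 - 1 = 0.099772
FV = $3,800.00 * 0.099772 / 0.0487 = $7,785.06

$7,785.06


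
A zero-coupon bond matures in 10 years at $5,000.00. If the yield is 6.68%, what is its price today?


Formula: Price = FV / (1 + r)^n
Substituting: Price = $5,000.00 / (1 + 0.0668)^10
Discount factor: (1.0668)^10 = 1.909106
Price = $5,000.00 / 1.909106 = $2,619.03

$2,619.03


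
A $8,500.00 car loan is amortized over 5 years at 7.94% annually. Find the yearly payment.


Formula: PMT = PV * r / (1 - (1+r)^(-n))
Denominator: 1 - (1 + 0.0794)^(-5) = 0.317523
Numerator: $8,500.00 * 0.0794 = 674.9
PMT = 674.9 / 0.317523 = $2,125.51

$2,125.51


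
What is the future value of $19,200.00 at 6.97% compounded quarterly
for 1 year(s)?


Formula: FV = P * (1 + r/m)^(m*t)
Period rate: r/m = 0.0697 / 4 = 0.017425
Total periods: m*t = 4 * 1 = 4
Growth factor: (1 + 0.017425)^4 = 1.071543
FV = $19,200.00 * 1.071543 = $20,573.63

$20,573.63


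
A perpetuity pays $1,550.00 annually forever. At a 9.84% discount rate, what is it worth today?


Formula: PV = C / r
Substituting: PV = $1,550.00 / 0.0984
PV = $15,752.03

$15,752.03


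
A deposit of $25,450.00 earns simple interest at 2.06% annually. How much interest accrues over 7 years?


Formula: I = P * r * t
Substituting: I = $25,450.00 * 0.0206 * 7
Step: I = $25,450.00 * 0.1442
I = $3,669.89

$3,669.89


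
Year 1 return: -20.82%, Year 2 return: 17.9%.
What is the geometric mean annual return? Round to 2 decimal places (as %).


Formula: Geometric mean = ((1+r1)*(1+r2))^(1/2) - 1
Product: (1 + -0.2082) * (1 + 0.179) = 0.7918 * 1.179 = 0.933532
Square root: 0.933532^0.5 = 0.966195
Geometric mean = 0.966195 - 1 = -0.033805
As percentage: -3.38%

-3.38%


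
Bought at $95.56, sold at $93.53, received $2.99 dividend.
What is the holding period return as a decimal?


Formula: HPR = (P1 - P0 + D) / P0
Gain: $93.53 - $95.56 + $2.99 = $0.96
HPR = $0.96 / $95.56 = 0.01

0.01


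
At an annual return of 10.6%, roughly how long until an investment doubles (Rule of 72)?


Formula: Years ≈ 72 / r
Substituting: Years ≈ 72 / 10.6
Years ≈ 6.8

6.8 years


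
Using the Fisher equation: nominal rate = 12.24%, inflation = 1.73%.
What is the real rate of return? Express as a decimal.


Formula: (1 + r_real) = (1 + r_nom) / (1 + inflation)
Substituting: (1 + r_real) = 1.1224 / 1.0173
(1 + r_real) = 1.103313
r_real = 1.103313 - 1 = 0.103313

0.103313


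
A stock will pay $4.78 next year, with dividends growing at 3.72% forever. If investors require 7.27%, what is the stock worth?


Formula: P = D1 / (r - g)
Spread: r - g = 0.0727 - 0.0372 = 0.0355
Substituting: P = $4.78 / 0.0355
P = $134.65

$134.65


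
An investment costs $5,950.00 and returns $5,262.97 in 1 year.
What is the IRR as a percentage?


Formula: IRR = C1/C0 - 1
Substituting: IRR = $5,262.97 / $5,950.00 - 1
Ratio: 0.884533 - 1 = -0.115467
IRR = -11.5467%

-11.5467%


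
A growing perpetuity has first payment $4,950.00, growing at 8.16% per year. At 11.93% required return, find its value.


Formula: PV = C / (r - g)
Spread: r - g = 0.1193 - 0.0816 = 0.0377
Substituting: PV = $4,950.00 / 0.0377
PV = $131,299.73

$131,299.73


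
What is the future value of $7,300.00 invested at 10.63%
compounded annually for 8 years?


Formula: FV = P * (1 + r)^n
Substituting: FV = $7,300.00 * (1 + 0.1063)^8
Growth factor: (1.1063)^8 = 2.243796
FV = $7,300.00 * 2.243796 = $16,379.71

$16,379.71


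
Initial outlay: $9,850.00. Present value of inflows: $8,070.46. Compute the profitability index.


Formula: PI = PV(cash flows) / initial investment
Substituting: PI = $8,070.46 / $9,850.00
PI = 0.8193

0.8193


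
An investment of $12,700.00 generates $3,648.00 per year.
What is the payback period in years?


Formula: Payback = investment / annual cash flow
Substituting: Payback = $12,700.00 / $3,648.00
Payback = 3.4814 years

3.4814 years


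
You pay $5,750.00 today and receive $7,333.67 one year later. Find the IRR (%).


Formula: IRR = C1/C0 - 1
Substituting: IRR = $7,333.67 / $5,750.00 - 1
Ratio: 1.275421 - 1 = 0.275421
IRR = 27.5421%

27.5421%


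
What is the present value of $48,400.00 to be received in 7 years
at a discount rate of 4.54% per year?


Formula: PV = FV / (1 + r)^n
Substituting: PV = $48,400.00 / (1 + 0.0454)^7
Discount factor: (1.0454)^7 = 1.364512
PV = $48,400.00 / 1.364512 = $35,470.55

$35,470.55


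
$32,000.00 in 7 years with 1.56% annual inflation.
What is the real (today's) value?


Formula: Real value = nominal / (1 + inflation)^years
Price level: (1 + 0.0156)^7 = 1.114446
Real value = $32,000.00 / 1.114446 = $28,713.83

$28,713.83


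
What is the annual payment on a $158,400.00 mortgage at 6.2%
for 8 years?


Formula: PMT = PV * r / (1 - (1+r)^(-n))
Denominator: 1 - (1 + 0.062)^(-8) = 0.381978
Numerator: $158,400.00 * 0.062 = 9820.8
PMT = 9820.8 / 0.381978 = $25,710.37

$25,710.37


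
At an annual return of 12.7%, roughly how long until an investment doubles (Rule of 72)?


Formula: Years ≈ 72 / r
Substituting: Years ≈ 72 / 12.7
Years ≈ 5.7

5.7 years


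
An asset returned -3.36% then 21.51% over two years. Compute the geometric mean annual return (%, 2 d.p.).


Formula: Geometric mean = ((1+r1)*(1+r2))^(1/2) - 1
Product: (1 + -0.0336) * (1 + 0.2151) = 0.9664 * 1.2151 = 1.174273
Square root: 1.174273^0.5 = 1.083639
Geometric mean = 1.083639 - 1 = 0.083639
As percentage: 8.36%

8.36%


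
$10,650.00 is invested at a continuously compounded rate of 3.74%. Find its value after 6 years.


Formula: FV = P * e^(r*t)
Exponent: r*t = 0.0374 * 6 = 0.2244
e^(0.2244) = 1.251572
FV = $10,650.00 * 1.251572 = $13,329.24

$13,329.24


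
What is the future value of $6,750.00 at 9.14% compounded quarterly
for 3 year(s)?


Formula: FV = P * (1 + r/m)^(m*t)
Period rate: r/m = 0.0914 / 4 = 0.02285
Total periods: m*t = 4 * 3 = 12
Growth factor: (1 + 0.02285)^12 = 1.311425
FV = $6,750.00 * 1.311425 = $8,852.12

$8,852.12


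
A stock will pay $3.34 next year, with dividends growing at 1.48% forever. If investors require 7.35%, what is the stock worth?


Formula: P = D1 / (r - g)
Spread: r - g = 0.0735 - 0.0148 = 0.0587
Substituting: P = $3.34 / 0.0587
P = $56.90

$56.90


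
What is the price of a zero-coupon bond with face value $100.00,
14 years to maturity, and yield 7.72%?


Formula: Price = FV / (1 + r)^n
Substituting: Price = $100.00 / (1 + 0.0772)^14
Discount factor: (1.0772)^14 = 2.832362
Price = $100.00 / 2.832362 = $35.31

$35.31


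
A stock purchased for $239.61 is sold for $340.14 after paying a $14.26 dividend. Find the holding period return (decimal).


Formula: HPR = (P1 - P0 + D) / P0
Gain: $340.14 - $239.61 + $14.26 = $114.79
HPR = $114.79 / $239.61 = 0.4791

0.4791


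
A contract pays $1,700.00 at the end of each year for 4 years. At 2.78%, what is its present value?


Formula: PV = PMT * (1 - (1+r)^(-n)) / r
Discount factor: (1 + 0.0278)^(-4) = 0.896119
Bracket: 1 - 0.896119 = 0.103881
PV = $1,700.00 * 0.103881 / 0.0278 = $6,352.45

$6,352.45


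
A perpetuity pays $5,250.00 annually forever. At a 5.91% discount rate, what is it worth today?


Formula: PV = C / r
Substituting: PV = $5,250.00 / 0.0591
PV = $88,832.49

$88,832.49


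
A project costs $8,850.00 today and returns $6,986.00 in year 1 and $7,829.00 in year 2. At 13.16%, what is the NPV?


Formula: NPV = C0 + C1/(1+r) + C2/(1+r)^2
Discount C1: $6,986.00 / (1 + 0.1316) = $6,173.56
Discount C2: $7,829.00 / (1 + 0.1316)^2 = $6,113.93
NPV = -$8,850.00 + $6,173.56 + $6,113.93 = $3,437.49

$3,437.49


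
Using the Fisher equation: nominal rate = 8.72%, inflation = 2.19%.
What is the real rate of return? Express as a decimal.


Formula: (1 + r_real) = (1 + r_nom) / (1 + inflation)
Substituting: (1 + r_real) = 1.0872 / 1.0219
(1 + r_real) = 1.063901
r_real = 1.063901 - 1 = 0.063901

0.063901


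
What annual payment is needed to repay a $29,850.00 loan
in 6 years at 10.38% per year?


Formula: PMT = PV * r / (1 - (1+r)^(-n))
Denominator: 1 - (1 + 0.1038)^(-6) = 0.447086
Numerator: $29,850.00 * 0.1038 = 3098.43
PMT = 3098.43 / 0.447086 = $6,930.28

$6,930.28


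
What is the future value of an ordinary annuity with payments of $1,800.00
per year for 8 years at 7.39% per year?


Formula: FV = PMT * ((1+r)^n - 1) / r
Growth factor: (1 + 0.0739)^8 = 1.76893
Numerator: 1.76893 - 1 = 0.76893
FV = $1,800.00 * 0.76893 / 0.0739 = $18,729.02

$18,729.02


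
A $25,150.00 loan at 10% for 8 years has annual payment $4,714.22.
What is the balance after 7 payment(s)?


Formula: Balance = PV*(1+r)^k - PMT*((1+r)^k - 1)/r
Growth: (1 + 0.1)^7 = 1.948717
Accumulated factor: ((1+r)^k - 1)/r = 9.487171
Balance = $25,150.00 * 1.948717 - $4,714.22 * 9.487171
Balance = $4,285.62

$4,285.62


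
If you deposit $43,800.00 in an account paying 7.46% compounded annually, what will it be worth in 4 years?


Formula: FV = P * (1 + r)^n
Substituting: FV = $43,800.00 * (1 + 0.0746)^4
Growth factor: (1.0746)^4 = 1.333483
FV = $43,800.00 * 1.333483 = $58,406.54

$58,406.54


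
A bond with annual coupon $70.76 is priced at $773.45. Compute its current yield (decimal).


Formula: Current yield = annual coupon / price
Substituting: CY = $70.76 / $773.45
CY = 0.091486

0.091486


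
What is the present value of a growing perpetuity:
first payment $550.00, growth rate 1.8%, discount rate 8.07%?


Formula: PV = C / (r - g)
Spread: r - g = 0.0807 - 0.018 = 0.0627
Substituting: PV = $550.00 / 0.0627
PV = $8,771.93

$8,771.93


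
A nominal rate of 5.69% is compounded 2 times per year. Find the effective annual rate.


Formula: EAR = (1 + r/m)^m - 1
Period rate: r/m = 0.0569 / 2 = 0.02845
Compounding: (1 + 0.02845)^2 = 1.057709
EAR = 1.057709 - 1 = 0.057709

0.057709


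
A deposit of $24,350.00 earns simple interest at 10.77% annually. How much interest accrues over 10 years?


Formula: I = P * r * t
Substituting: I = $24,350.00 * 0.1077 * 10
Step: I = $24,350.00 * 1.077
I = $26,224.95

$26,224.95


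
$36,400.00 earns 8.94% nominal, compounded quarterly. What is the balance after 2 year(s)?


Formula: FV = P * (1 + r/m)^(m*t)
Period rate: r/m = 0.0894 / 4 = 0.02235
Total periods: m*t = 4 * 2 = 8
Growth factor: (1 + 0.02235)^8 = 1.19343
FV = $36,400.00 * 1.19343 = $43,440.84

$43,440.84


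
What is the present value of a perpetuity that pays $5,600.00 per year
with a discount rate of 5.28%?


Formula: PV = C / r
Substituting: PV = $5,600.00 / 0.0528
PV = $106,060.61

$106,060.61


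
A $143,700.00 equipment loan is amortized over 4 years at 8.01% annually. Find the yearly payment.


Formula: PMT = PV * r / (1 - (1+r)^(-n))
Denominator: 1 - (1 + 0.0801)^(-4) = 0.265242
Numerator: $143,700.00 * 0.0801 = 11510.37
PMT = 11510.37 / 0.265242 = $43,395.68

$43,395.68


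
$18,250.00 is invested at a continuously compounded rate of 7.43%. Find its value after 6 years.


Formula: FV = P * e^(r*t)
Exponent: r*t = 0.0743 * 6 = 0.4458
e^(0.4458) = 1.561739
FV = $18,250.00 * 1.561739 = $28,501.74

$28,501.74


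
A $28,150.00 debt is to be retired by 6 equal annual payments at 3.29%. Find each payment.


Formula: PMT = PV * r / (1 - (1+r)^(-n))
Denominator: 1 - (1 + 0.0329)^(-6) = 0.176525
Numerator: $28,150.00 * 0.0329 = 926.135
PMT = 926.135 / 0.176525 = $5,246.48

$5,246.48


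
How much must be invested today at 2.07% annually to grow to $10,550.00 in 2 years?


Formula: PV = FV / (1 + r)^n
Substituting: PV = $10,550.00 / (1 + 0.0207)^2
Discount factor: (1.0207)^2 = 1.041828
PV = $10,550.00 / 1.041828 = $10,126.43

$10,126.43


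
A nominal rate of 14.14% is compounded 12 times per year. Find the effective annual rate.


Formula: EAR = (1 + r/m)^m - 1
Period rate: r/m = 0.1414 / 12 = 0.011783
Compounding: (1 + 0.011783)^12 = 1.150934
EAR = 1.150934 - 1 = 0.150934

0.150934


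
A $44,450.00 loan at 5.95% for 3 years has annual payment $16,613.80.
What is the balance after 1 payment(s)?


Formula: Balance = PV*(1+r)^k - PMT*((1+r)^k - 1)/r
Growth: (1 + 0.0595)^1 = 1.0595
Accumulated factor: ((1+r)^k - 1)/r = 1.0
Balance = $44,450.00 * 1.0595 - $16,613.80 * 1.0
Balance = $30,480.98

$30,480.98


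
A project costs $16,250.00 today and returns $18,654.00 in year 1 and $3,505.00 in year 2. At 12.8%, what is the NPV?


Formula: NPV = C0 + C1/(1+r) + C2/(1+r)^2
Discount C1: $18,654.00 / (1 + 0.128) = $16,537.23
Discount C2: $3,505.00 / (1 + 0.128)^2 = $2,754.67
NPV = -$16,250.00 + $16,537.23 + $2,754.67 = $3,041.91

$3,041.91


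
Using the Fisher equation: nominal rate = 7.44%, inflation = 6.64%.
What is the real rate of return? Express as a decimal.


Formula: (1 + r_real) = (1 + r_nom) / (1 + inflation)
Substituting: (1 + r_real) = 1.0744 / 1.0664
(1 + r_real) = 1.007502
r_real = 1.007502 - 1 = 0.007502

0.007502


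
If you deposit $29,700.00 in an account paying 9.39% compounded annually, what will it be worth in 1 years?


Formula: FV = P * (1 + r)^n
Substituting: FV = $29,700.00 * (1 + 0.0939)^1
Growth factor: (1.0939)^1 = 1.0939
FV = $29,700.00 * 1.0939 = $32,488.83

$32,488.83


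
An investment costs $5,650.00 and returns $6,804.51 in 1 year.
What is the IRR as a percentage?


Formula: IRR = C1/C0 - 1
Substituting: IRR = $6,804.51 / $5,650.00 - 1
Ratio: 1.204338 - 1 = 0.204338
IRR = 20.4338%

20.4338%


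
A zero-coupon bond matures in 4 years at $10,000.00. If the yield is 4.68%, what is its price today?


Formula: Price = FV / (1 + r)^n
Substituting: Price = $10,000.00 / (1 + 0.0468)^4
Discount factor: (1.0468)^4 = 1.200756
Price = $10,000.00 / 1.200756 = $8,328.08

$8,328.08


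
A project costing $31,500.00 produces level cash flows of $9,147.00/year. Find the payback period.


Formula: Payback = investment / annual cash flow
Substituting: Payback = $31,500.00 / $9,147.00
Payback = 3.4438 years

3.4438 years


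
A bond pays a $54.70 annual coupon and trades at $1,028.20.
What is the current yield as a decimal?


Formula: Current yield = annual coupon / price
Substituting: CY = $54.70 / $1,028.20
CY = 0.0532

0.0532


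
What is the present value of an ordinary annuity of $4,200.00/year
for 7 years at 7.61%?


Formula: PV = PMT * (1 - (1+r)^(-n)) / r
Discount factor: (1 + 0.0761)^(-7) = 0.598455
Bracket: 1 - 0.598455 = 0.401545
PV = $4,200.00 * 0.401545 / 0.0761 = $22,161.48

$22,161.48


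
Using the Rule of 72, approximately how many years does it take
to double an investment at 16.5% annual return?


Formula: Years ≈ 72 / r
Substituting: Years ≈ 72 / 16.5
Years ≈ 4.4

4.4 years


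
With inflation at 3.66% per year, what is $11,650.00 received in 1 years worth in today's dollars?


Formula: Real value = nominal / (1 + inflation)^years
Price level: (1 + 0.0366)^1 = 1.0366
Real value = $11,650.00 / 1.0366 = $11,238.66

$11,238.66


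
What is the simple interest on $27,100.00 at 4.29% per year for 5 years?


Formula: I = P * r * t
Substituting: I = $27,100.00 * 0.0429 * 5
Step: I = $27,100.00 * 0.2145
I = $5,812.95

$5,812.95


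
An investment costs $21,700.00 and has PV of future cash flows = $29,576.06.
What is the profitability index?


Formula: PI = PV(cash flows) / initial investment
Substituting: PI = $29,576.06 / $21,700.00
PI = 1.363

1.363


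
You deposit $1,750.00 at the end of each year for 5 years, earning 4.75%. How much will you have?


Formula: FV = PMT * ((1+r)^n - 1) / r
Growth factor: (1 + 0.0475)^5 = 1.26116
Numerator: 1.26116 - 1 = 0.26116
FV = $1,750.00 * 0.26116 / 0.0475 = $9,621.68

$9,621.68


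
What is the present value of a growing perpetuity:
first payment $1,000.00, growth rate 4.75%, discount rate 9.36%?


Formula: PV = C / (r - g)
Spread: r - g = 0.0936 - 0.0475 = 0.0461
Substituting: PV = $1,000.00 / 0.0461
PV = $21,691.97

$21,691.97


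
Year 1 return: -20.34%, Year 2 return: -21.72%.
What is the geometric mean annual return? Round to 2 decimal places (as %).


Formula: Geometric mean = ((1+r1)*(1+r2))^(1/2) - 1
Product: (1 + -0.2034) * (1 + -0.2172) = 0.7966 * 0.7828 = 0.623578
Square root: 0.623578^0.5 = 0.78967
Geometric mean = 0.78967 - 1 = -0.21033
As percentage: -21.03%

-21.03%


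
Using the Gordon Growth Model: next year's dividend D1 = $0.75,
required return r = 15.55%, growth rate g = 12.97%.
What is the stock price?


Formula: P = D1 / (r - g)
Spread: r - g = 0.1555 - 0.1297 = 0.0258
Substituting: P = $0.75 / 0.0258
P = $29.07

$29.07


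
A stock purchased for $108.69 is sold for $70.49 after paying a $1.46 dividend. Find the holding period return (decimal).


Formula: HPR = (P1 - P0 + D) / P0
Gain: $70.49 - $108.69 + $1.46 = -$36.74
HPR = -$36.74 / $108.69 = -0.338

-0.338


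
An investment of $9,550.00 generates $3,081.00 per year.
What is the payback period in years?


Formula: Payback = investment / annual cash flow
Substituting: Payback = $9,550.00 / $3,081.00
Payback = 3.0996 years

3.0996 years


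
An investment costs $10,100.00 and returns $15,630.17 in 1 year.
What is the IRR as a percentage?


Formula: IRR = C1/C0 - 1
Substituting: IRR = $15,630.17 / $10,100.00 - 1
Ratio: 1.547542 - 1 = 0.547542
IRR = 54.7542%

54.7542%


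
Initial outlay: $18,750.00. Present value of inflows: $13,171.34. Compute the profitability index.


Formula: PI = PV(cash flows) / initial investment
Substituting: PI = $13,171.34 / $18,750.00
PI = 0.7025

0.7025


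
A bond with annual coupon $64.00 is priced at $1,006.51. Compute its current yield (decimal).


Formula: Current yield = annual coupon / price
Substituting: CY = $64.00 / $1,006.51
CY = 0.063586

0.063586


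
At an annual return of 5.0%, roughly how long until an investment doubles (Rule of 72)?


Formula: Years ≈ 72 / r
Substituting: Years ≈ 72 / 5.0
Years ≈ 14.4

14.4 years


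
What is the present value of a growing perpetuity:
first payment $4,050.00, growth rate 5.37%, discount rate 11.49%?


Formula: PV = C / (r - g)
Spread: r - g = 0.1149 - 0.0537 = 0.0612
Substituting: PV = $4,050.00 / 0.0612
PV = $66,176.47

$66,176.47


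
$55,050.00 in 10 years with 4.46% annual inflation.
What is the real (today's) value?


Formula: Real value = nominal / (1 + inflation)^years
Price level: (1 + 0.0446)^10 = 1.547035
Real value = $55,050.00 / 1.547035 = $35,584.19

$35,584.19


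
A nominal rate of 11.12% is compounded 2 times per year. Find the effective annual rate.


Formula: EAR = (1 + r/m)^m - 1
Period rate: r/m = 0.1112 / 2 = 0.0556
Compounding: (1 + 0.0556)^2 = 1.114291
EAR = 1.114291 - 1 = 0.114291

0.114291


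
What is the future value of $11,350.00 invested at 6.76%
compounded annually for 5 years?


Formula: FV = P * (1 + r)^n
Substituting: FV = $11,350.00 * (1 + 0.0676)^5
Growth factor: (1.0676)^5 = 1.386893
FV = $11,350.00 * 1.386893 = $15,741.23

$15,741.23


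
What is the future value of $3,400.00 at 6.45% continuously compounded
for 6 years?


Formula: FV = P * e^(r*t)
Exponent: r*t = 0.0645 * 6 = 0.387
e^(0.387) = 1.472556
FV = $3,400.00 * 1.472556 = $5,006.69

$5,006.69


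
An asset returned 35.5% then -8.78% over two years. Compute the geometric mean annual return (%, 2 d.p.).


Formula: Geometric mean = ((1+r1)*(1+r2))^(1/2) - 1
Product: (1 + 0.355) * (1 + -0.0878) = 1.355 * 0.9122 = 1.236031
Square root: 1.236031^0.5 = 1.111769
Geometric mean = 1.111769 - 1 = 0.111769
As percentage: 11.18%

11.18%


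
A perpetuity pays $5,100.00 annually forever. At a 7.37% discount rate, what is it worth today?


Formula: PV = C / r
Substituting: PV = $5,100.00 / 0.0737
PV = $69,199.46

$69,199.46


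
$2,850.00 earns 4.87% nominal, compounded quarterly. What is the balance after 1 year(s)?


Formula: FV = P * (1 + r/m)^(m*t)
Period rate: r/m = 0.0487 / 4 = 0.012175
Total periods: m*t = 4 * 1 = 4
Growth factor: (1 + 0.012175)^4 = 1.049597
FV = $2,850.00 * 1.049597 = $2,991.35

$2,991.35


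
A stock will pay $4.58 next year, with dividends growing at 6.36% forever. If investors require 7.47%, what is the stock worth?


Formula: P = D1 / (r - g)
Spread: r - g = 0.0747 - 0.0636 = 0.0111
Substituting: P = $4.58 / 0.0111
P = $412.61

$412.61


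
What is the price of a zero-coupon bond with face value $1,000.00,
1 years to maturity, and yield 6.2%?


Formula: Price = FV / (1 + r)^n
Substituting: Price = $1,000.00 / (1 + 0.062)^1
Discount factor: (1.062)^1 = 1.062
Price = $1,000.00 / 1.062 = $941.62

$941.62


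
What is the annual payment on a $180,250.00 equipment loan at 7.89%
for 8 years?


Formula: PMT = PV * r / (1 - (1+r)^(-n))
Denominator: 1 - (1 + 0.0789)^(-8) = 0.455309
Numerator: $180,250.00 * 0.0789 = 14221.725
PMT = 14221.725 / 0.455309 = $31,235.35

$31,235.35


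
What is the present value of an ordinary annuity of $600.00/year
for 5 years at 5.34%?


Formula: PV = PMT * (1 - (1+r)^(-n)) / r
Discount factor: (1 + 0.0534)^(-5) = 0.770963
Bracket: 1 - 0.770963 = 0.229037
PV = $600.00 * 0.229037 / 0.0534 = $2,573.45

$2,573.45


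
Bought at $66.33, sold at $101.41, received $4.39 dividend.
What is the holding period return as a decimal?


Formula: HPR = (P1 - P0 + D) / P0
Gain: $101.41 - $66.33 + $4.39 = $39.47
HPR = $39.47 / $66.33 = 0.5951

0.5951


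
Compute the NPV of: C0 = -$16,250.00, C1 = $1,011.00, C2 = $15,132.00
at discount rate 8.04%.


Formula: NPV = C0 + C1/(1+r) + C2/(1+r)^2
Discount C1: $1,011.00 / (1 + 0.0804) = $935.76
Discount C2: $15,132.00 / (1 + 0.0804)^2 = $12,963.65
NPV = -$16,250.00 + $935.76 + $12,963.65 = -$2,350.59

-$2,350.59


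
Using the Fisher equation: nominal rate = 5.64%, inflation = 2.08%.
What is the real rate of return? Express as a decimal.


Formula: (1 + r_real) = (1 + r_nom) / (1 + inflation)
Substituting: (1 + r_real) = 1.0564 / 1.0208
(1 + r_real) = 1.034875
r_real = 1.034875 - 1 = 0.034875

0.034875


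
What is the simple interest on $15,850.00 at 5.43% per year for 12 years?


Formula: I = P * r * t
Substituting: I = $15,850.00 * 0.0543 * 12
Step: I = $15,850.00 * 0.6516
I = $10,327.86

$10,327.86


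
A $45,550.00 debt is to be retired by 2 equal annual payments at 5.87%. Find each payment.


Formula: PMT = PV * r / (1 - (1+r)^(-n))
Denominator: 1 - (1 + 0.0587)^(-2) = 0.107817
Numerator: $45,550.00 * 0.0587 = 2673.785
PMT = 2673.785 / 0.107817 = $24,799.40

$24,799.40


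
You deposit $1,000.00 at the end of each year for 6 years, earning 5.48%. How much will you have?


Formula: FV = PMT * ((1+r)^n - 1) / r
Growth factor: (1 + 0.0548)^6 = 1.377275
Numerator: 1.377275 - 1 = 0.377275
FV = $1,000.00 * 0.377275 / 0.0548 = $6,884.58

$6,884.58


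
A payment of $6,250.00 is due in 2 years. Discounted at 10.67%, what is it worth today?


Formula: PV = FV / (1 + r)^n
Substituting: PV = $6,250.00 / (1 + 0.1067)^2
Discount factor: (1.1067)^2 = 1.224785
PV = $6,250.00 / 1.224785 = $5,102.94

$5,102.94


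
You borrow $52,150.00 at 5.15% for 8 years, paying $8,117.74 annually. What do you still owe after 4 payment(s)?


Formula: Balance = PV*(1+r)^k - PMT*((1+r)^k - 1)/r
Growth: (1 + 0.0515)^4 = 1.222467
Accumulated factor: ((1+r)^k - 1)/r = 4.319746
Balance = $52,150.00 * 1.222467 - $8,117.74 * 4.319746
Balance = $28,685.08

$28,685.08


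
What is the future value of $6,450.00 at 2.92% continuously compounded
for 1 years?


Formula: FV = P * e^(r*t)
Exponent: r*t = 0.0292 * 1 = 0.0292
e^(0.0292) = 1.02963
FV = $6,450.00 * 1.02963 = $6,641.12

$6,641.12


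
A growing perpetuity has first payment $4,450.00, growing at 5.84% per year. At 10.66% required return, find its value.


Formula: PV = C / (r - g)
Spread: r - g = 0.1066 - 0.0584 = 0.0482
Substituting: PV = $4,450.00 / 0.0482
PV = $92,323.65

$92,323.65


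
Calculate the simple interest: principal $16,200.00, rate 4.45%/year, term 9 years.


Formula: I = P * r * t
Substituting: I = $16,200.00 * 0.0445 * 9
Step: I = $16,200.00 * 0.4005
I = $6,488.10

$6,488.10


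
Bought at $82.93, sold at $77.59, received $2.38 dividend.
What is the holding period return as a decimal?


Formula: HPR = (P1 - P0 + D) / P0
Gain: $77.59 - $82.93 + $2.38 = -$2.96
HPR = -$2.96 / $82.93 = -0.0357

-0.0357


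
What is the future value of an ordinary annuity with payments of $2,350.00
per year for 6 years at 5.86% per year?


Formula: FV = PMT * ((1+r)^n - 1) / r
Growth factor: (1 + 0.0586)^6 = 1.407315
Numerator: 1.407315 - 1 = 0.407315
FV = $2,350.00 * 0.407315 / 0.0586 = $16,334.31

$16,334.31


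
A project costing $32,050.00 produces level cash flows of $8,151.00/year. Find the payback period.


Formula: Payback = investment / annual cash flow
Substituting: Payback = $32,050.00 / $8,151.00
Payback = 3.932 years

3.932 years


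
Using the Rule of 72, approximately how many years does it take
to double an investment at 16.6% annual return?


Formula: Years ≈ 72 / r
Substituting: Years ≈ 72 / 16.6
Years ≈ 4.3

4.3 years


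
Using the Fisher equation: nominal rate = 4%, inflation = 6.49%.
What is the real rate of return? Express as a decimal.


Formula: (1 + r_real) = (1 + r_nom) / (1 + inflation)
Substituting: (1 + r_real) = 1.04 / 1.0649
(1 + r_real) = 0.976618
r_real = 0.976618 - 1 = -0.023382

-0.023382


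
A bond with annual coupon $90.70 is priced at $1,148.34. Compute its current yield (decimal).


Formula: Current yield = annual coupon / price
Substituting: CY = $90.70 / $1,148.34
CY = 0.078984

0.078984


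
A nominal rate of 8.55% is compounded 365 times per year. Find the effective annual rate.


Formula: EAR = (1 + r/m)^m - 1
Period rate: r/m = 0.0855 / 365 = 0.000234
Compounding: (1 + 0.000234)^365 = 1.089251
EAR = 1.089251 - 1 = 0.089251

0.089251


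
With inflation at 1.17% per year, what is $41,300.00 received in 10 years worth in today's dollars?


Formula: Real value = nominal / (1 + inflation)^years
Price level: (1 + 0.0117)^10 = 1.123356
Real value = $41,300.00 / 1.123356 = $36,764.83

$36,764.83


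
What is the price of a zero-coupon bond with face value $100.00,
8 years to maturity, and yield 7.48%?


Formula: Price = FV / (1 + r)^n
Substituting: Price = $100.00 / (1 + 0.0748)^8
Discount factor: (1.0748)^8 = 1.780825
Price = $100.00 / 1.780825 = $56.15

$56.15


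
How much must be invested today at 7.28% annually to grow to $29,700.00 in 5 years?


Formula: PV = FV / (1 + r)^n
Substituting: PV = $29,700.00 / (1 + 0.0728)^5
Discount factor: (1.0728)^5 = 1.420999
PV = $29,700.00 / 1.420999 = $20,900.79

$20,900.79


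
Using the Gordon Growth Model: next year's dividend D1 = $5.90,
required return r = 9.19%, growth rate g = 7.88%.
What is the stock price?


Formula: P = D1 / (r - g)
Spread: r - g = 0.0919 - 0.0788 = 0.0131
Substituting: P = $5.90 / 0.0131
P = $450.38

$450.38


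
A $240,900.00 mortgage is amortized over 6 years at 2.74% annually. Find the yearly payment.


Formula: PMT = PV * r / (1 - (1+r)^(-n))
Denominator: 1 - (1 + 0.0274)^(-6) = 0.149719
Numerator: $240,900.00 * 0.0274 = 6600.66
PMT = 6600.66 / 0.149719 = $44,087.08

$44,087.08


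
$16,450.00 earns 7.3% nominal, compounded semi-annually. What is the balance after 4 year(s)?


Formula: FV = P * (1 + r/m)^(m*t)
Period rate: r/m = 0.073 / 2 = 0.0365
Total periods: m*t = 2 * 4 = 8
Growth factor: (1 + 0.0365)^8 = 1.332154
FV = $16,450.00 * 1.332154 = $21,913.93

$21,913.93


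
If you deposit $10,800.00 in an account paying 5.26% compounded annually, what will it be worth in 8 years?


Formula: FV = P * (1 + r)^n
Substituting: FV = $10,800.00 * (1 + 0.0526)^8
Growth factor: (1.0526)^8 = 1.506978
FV = $10,800.00 * 1.506978 = $16,275.36

$16,275.36


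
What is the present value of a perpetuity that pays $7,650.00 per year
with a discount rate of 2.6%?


Formula: PV = C / r
Substituting: PV = $7,650.00 / 0.026
PV = $294,230.77

$294,230.77


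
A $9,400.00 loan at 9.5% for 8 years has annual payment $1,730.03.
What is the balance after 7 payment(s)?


Formula: Balance = PV*(1+r)^k - PMT*((1+r)^k - 1)/r
Growth: (1 + 0.095)^7 = 1.887552
Accumulated factor: ((1+r)^k - 1)/r = 9.342648
Balance = $9,400.00 * 1.887552 - $1,730.03 * 9.342648
Balance = $1,579.92

$1,579.92


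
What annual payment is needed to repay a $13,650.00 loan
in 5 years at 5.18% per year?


Formula: PMT = PV * r / (1 - (1+r)^(-n))
Denominator: 1 - (1 + 0.0518)^(-5) = 0.223155
Numerator: $13,650.00 * 0.0518 = 707.07
PMT = 707.07 / 0.223155 = $3,168.51

$3,168.51


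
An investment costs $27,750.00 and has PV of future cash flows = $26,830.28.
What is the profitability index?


Formula: PI = PV(cash flows) / initial investment
Substituting: PI = $26,830.28 / $27,750.00
PI = 0.9669

0.9669


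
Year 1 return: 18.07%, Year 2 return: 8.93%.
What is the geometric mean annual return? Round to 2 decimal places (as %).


Formula: Geometric mean = ((1+r1)*(1+r2))^(1/2) - 1
Product: (1 + 0.1807) * (1 + 0.0893) = 1.1807 * 1.0893 = 1.286137
Square root: 1.286137^0.5 = 1.13408
Geometric mean = 1.13408 - 1 = 0.13408
As percentage: 13.41%

13.41%


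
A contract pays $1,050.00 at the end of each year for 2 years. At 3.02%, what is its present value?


Formula: PV = PMT * (1 - (1+r)^(-n)) / r
Discount factor: (1 + 0.0302)^(-2) = 0.94223
Bracket: 1 - 0.94223 = 0.05777
PV = $1,050.00 * 0.05777 / 0.0302 = $2,008.56

$2,008.56


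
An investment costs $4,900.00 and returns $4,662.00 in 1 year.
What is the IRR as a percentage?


Formula: IRR = C1/C0 - 1
Substituting: IRR = $4,662.00 / $4,900.00 - 1
Ratio: 0.951429 - 1 = -0.048571
IRR = -4.8571%

-4.8571%


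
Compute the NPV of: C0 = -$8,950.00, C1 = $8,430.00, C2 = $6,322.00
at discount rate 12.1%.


Formula: NPV = C0 + C1/(1+r) + C2/(1+r)^2
Discount C1: $8,430.00 / (1 + 0.121) = $7,520.07
Discount C2: $6,322.00 / (1 + 0.121)^2 = $5,030.87
NPV = -$8,950.00 + $7,520.07 + $5,030.87 = $3,600.94

$3,600.94


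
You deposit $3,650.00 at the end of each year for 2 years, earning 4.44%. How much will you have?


Formula: FV = PMT * ((1+r)^n - 1) / r
Growth factor: (1 + 0.0444)^2 = 1.090771
Numerator: 1.090771 - 1 = 0.090771
FV = $3,650.00 * 0.090771 / 0.0444 = $7,462.06

$7,462.06


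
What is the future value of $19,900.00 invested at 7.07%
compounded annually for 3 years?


Formula: FV = P * (1 + r)^n
Substituting: FV = $19,900.00 * (1 + 0.0707)^3
Growth factor: (1.0707)^3 = 1.227449
FV = $19,900.00 * 1.227449 = $24,426.23

$24,426.23


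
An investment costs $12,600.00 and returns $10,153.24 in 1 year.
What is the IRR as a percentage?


Formula: IRR = C1/C0 - 1
Substituting: IRR = $10,153.24 / $12,600.00 - 1
Ratio: 0.805813 - 1 = -0.194187
IRR = -19.4187%

-19.4187%


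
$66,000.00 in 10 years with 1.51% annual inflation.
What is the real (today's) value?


Formula: Real value = nominal / (1 + inflation)^years
Price level: (1 + 0.0151)^10 = 1.161685
Real value = $66,000.00 / 1.161685 = $56,814.04

$56,814.04


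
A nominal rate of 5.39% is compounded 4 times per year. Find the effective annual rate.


Formula: EAR = (1 + r/m)^m - 1
Period rate: r/m = 0.0539 / 4 = 0.013475
Compounding: (1 + 0.013475)^4 = 1.054999
EAR = 1.054999 - 1 = 0.054999

0.054999


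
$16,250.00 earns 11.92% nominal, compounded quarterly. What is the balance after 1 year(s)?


Formula: FV = P * (1 + r/m)^(m*t)
Period rate: r/m = 0.1192 / 4 = 0.0298
Total periods: m*t = 4 * 1 = 4
Growth factor: (1 + 0.0298)^4 = 1.124635
FV = $16,250.00 * 1.124635 = $18,275.32

$18,275.32


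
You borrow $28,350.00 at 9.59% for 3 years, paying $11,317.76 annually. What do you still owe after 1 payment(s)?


Formula: Balance = PV*(1+r)^k - PMT*((1+r)^k - 1)/r
Growth: (1 + 0.0959)^1 = 1.0959
Accumulated factor: ((1+r)^k - 1)/r = 1.0
Balance = $28,350.00 * 1.0959 - $11,317.76 * 1.0
Balance = $19,751.01

$19,751.01


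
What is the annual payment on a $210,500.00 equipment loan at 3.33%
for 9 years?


Formula: PMT = PV * r / (1 - (1+r)^(-n))
Denominator: 1 - (1 + 0.0333)^(-9) = 0.255333
Numerator: $210,500.00 * 0.0333 = 7009.65
PMT = 7009.65 / 0.255333 = $27,452.98

$27,452.98


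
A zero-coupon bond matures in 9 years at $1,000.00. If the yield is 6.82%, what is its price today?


Formula: Price = FV / (1 + r)^n
Substituting: Price = $1,000.00 / (1 + 0.0682)^9
Discount factor: (1.0682)^9 = 1.810811
Price = $1,000.00 / 1.810811 = $552.24

$552.24


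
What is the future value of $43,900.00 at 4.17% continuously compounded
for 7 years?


Formula: FV = P * e^(r*t)
Exponent: r*t = 0.0417 * 7 = 0.2919
e^(0.2919) = 1.338969
FV = $43,900.00 * 1.338969 = $58,780.74

$58,780.74


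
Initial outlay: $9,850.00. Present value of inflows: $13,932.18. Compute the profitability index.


Formula: PI = PV(cash flows) / initial investment
Substituting: PI = $13,932.18 / $9,850.00
PI = 1.4144

1.4144


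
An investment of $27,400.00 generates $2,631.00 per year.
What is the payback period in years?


Formula: Payback = investment / annual cash flow
Substituting: Payback = $27,400.00 / $2,631.00
Payback = 10.4143 years

10.4143 years


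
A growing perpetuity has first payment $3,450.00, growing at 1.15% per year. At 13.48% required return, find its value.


Formula: PV = C / (r - g)
Spread: r - g = 0.1348 - 0.0115 = 0.1233
Substituting: PV = $3,450.00 / 0.1233
PV = $27,980.54

$27,980.54


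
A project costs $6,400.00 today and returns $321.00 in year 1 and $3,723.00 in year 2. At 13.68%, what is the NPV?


Formula: NPV = C0 + C1/(1+r) + C2/(1+r)^2
Discount C1: $321.00 / (1 + 0.1368) = $282.37
Discount C2: $3,723.00 / (1 + 0.1368)^2 = $2,880.88
NPV = -$6,400.00 + $282.37 + $2,880.88 = -$3,236.75

-$3,236.75


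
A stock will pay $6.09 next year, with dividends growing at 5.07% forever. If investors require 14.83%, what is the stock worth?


Formula: P = D1 / (r - g)
Spread: r - g = 0.1483 - 0.0507 = 0.0976
Substituting: P = $6.09 / 0.0976
P = $62.40

$62.40


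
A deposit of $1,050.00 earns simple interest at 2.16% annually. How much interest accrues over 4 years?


Formula: I = P * r * t
Substituting: I = $1,050.00 * 0.0216 * 4
Step: I = $1,050.00 * 0.0864
I = $90.72

$90.72


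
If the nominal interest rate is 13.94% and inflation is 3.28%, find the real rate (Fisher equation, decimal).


Formula: (1 + r_real) = (1 + r_nom) / (1 + inflation)
Substituting: (1 + r_real) = 1.1394 / 1.0328
(1 + r_real) = 1.103215
r_real = 1.103215 - 1 = 0.103215

0.103215


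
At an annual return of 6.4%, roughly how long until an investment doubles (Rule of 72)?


Formula: Years ≈ 72 / r
Substituting: Years ≈ 72 / 6.4
Years ≈ 11.2

11.2 years


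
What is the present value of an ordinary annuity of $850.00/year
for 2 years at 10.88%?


Formula: PV = PMT * (1 - (1+r)^(-n)) / r
Discount factor: (1 + 0.1088)^(-2) = 0.81338
Bracket: 1 - 0.81338 = 0.18662
PV = $850.00 * 0.18662 / 0.1088 = $1,457.97

$1,457.97


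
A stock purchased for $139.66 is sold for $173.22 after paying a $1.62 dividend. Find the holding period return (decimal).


Formula: HPR = (P1 - P0 + D) / P0
Gain: $173.22 - $139.66 + $1.62 = $35.18
HPR = $35.18 / $139.66 = 0.2519

0.2519


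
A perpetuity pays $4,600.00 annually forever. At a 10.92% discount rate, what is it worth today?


Formula: PV = C / r
Substituting: PV = $4,600.00 / 0.1092
PV = $42,124.54

$42,124.54


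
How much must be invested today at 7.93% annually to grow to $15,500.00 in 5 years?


Formula: PV = FV / (1 + r)^n
Substituting: PV = $15,500.00 / (1 + 0.0793)^5
Discount factor: (1.0793)^5 = 1.464573
PV = $15,500.00 / 1.464573 = $10,583.29

$10,583.29


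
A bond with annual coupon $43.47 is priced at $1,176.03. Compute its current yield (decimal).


Formula: Current yield = annual coupon / price
Substituting: CY = $43.47 / $1,176.03
CY = 0.036963

0.036963


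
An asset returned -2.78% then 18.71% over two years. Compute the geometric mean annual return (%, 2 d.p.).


Formula: Geometric mean = ((1+r1)*(1+r2))^(1/2) - 1
Product: (1 + -0.0278) * (1 + 0.1871) = 0.9722 * 1.1871 = 1.154099
Square root: 1.154099^0.5 = 1.07429
Geometric mean = 1.07429 - 1 = 0.07429
As percentage: 7.43%

7.43%


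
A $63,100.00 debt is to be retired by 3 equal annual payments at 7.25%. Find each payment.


Formula: PMT = PV * r / (1 - (1+r)^(-n))
Denominator: 1 - (1 + 0.0725)^(-3) = 0.189397
Numerator: $63,100.00 * 0.0725 = 4574.75
PMT = 4574.75 / 0.189397 = $24,154.26

$24,154.26


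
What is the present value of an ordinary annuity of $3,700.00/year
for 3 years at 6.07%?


Formula: PV = PMT * (1 - (1+r)^(-n)) / r
Discount factor: (1 + 0.0607)^(-3) = 0.837958
Bracket: 1 - 0.837958 = 0.162042
PV = $3,700.00 * 0.162042 / 0.0607 = $9,877.35

$9,877.35


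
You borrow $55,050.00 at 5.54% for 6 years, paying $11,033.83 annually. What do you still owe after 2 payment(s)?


Formula: Balance = PV*(1+r)^k - PMT*((1+r)^k - 1)/r
Growth: (1 + 0.0554)^2 = 1.113869
Accumulated factor: ((1+r)^k - 1)/r = 2.0554
Balance = $55,050.00 * 1.113869 - $11,033.83 * 2.0554
Balance = $38,639.56

$38,639.56


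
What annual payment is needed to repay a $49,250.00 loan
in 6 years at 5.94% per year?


Formula: PMT = PV * r / (1 - (1+r)^(-n))
Denominator: 1 - (1 + 0.0594)^(-6) = 0.292641
Numerator: $49,250.00 * 0.0594 = 2925.45
PMT = 2925.45 / 0.292641 = $9,996.74

$9,996.74


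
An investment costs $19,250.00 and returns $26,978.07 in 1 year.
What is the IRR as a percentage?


Formula: IRR = C1/C0 - 1
Substituting: IRR = $26,978.07 / $19,250.00 - 1
Ratio: 1.401458 - 1 = 0.401458
IRR = 40.1458%

40.1458%


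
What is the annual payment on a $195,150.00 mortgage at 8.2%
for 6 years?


Formula: PMT = PV * r / (1 - (1+r)^(-n))
Denominator: 1 - (1 + 0.082)^(-6) = 0.376787
Numerator: $195,150.00 * 0.082 = 16002.3
PMT = 16002.3 / 0.376787 = $42,470.40

$42,470.40


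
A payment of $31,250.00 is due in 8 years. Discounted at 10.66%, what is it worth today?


Formula: PV = FV / (1 + r)^n
Substituting: PV = $31,250.00 / (1 + 0.1066)^8
Discount factor: (1.1066)^8 = 2.248668
PV = $31,250.00 / 2.248668 = $13,897.12

$13,897.12
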